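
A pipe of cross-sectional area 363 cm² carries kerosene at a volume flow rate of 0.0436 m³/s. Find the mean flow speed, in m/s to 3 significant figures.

v = 1.20 m/s

Q = 0.0436 m³/s = 0.0436 m³/s.
v = Q/A = 0.0436 / 0.0363 = 1.20 m/s.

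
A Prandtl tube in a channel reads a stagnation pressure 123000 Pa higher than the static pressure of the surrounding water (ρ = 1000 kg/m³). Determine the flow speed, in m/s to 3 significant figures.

The dynamic pressure equals the rise in static pressure at the stagnation point: ΔP = ½ρv².
v = √(2ΔP/ρ) = √(2·123000/1000) = 15.7 m/s.

v = 15.7 m/s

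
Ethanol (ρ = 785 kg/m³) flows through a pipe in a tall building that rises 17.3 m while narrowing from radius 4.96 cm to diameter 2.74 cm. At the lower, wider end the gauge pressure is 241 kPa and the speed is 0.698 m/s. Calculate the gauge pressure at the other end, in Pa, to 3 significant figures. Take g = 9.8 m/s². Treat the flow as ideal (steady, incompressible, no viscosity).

The volume flow rate is constant, so v₂ = (A₁/A₂)v₁ = (77.3/5.90)·0.698 = 9.15 m/s.
Energy conservation along the streamline gives P₂ = P₁ − ½ρ(v₂² − v₁²) − ρg(h₂ − h₁).
P₂ = 241000 + ½·785·(0.698² − 9.15²) − 785·9.8·(+17.3) = 241000 + (-32700) − (133000) = 75200 Pa.

P₂ ≈ 75200 Pa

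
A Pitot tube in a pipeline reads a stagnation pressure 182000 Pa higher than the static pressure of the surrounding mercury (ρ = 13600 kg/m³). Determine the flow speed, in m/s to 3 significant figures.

v = 5.17 m/s

At the stagnation point the flow is brought to rest, so Bernoulli gives P_stag − P_static = ½ρv².
v = √(2ΔP/ρ) = √(2·182000/13600) = 5.17 m/s.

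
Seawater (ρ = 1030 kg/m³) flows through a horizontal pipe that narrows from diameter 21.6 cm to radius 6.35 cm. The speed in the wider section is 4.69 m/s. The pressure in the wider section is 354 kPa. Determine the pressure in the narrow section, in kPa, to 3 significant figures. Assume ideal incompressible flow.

Continuity gives A₁v₁ = A₂v₂, so v₂ = (366 cm²)/(127 cm²) × 4.69 m/s = 13.6 m/s.
Along the horizontal streamline, P + ½ρv² is constant.
P₂ = P₁ − ½ρ(v₂² − v₁²) = 354000 − ½·1030·(13.6² − 4.69²) = 354000 − 83500 = 271000 Pa.

P₂ ≈ 271 kPa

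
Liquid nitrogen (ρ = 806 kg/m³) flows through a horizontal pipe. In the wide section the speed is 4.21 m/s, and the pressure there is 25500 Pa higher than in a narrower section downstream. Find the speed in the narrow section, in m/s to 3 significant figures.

v₂ ≈ 9.00 m/s

With h₁ = h₂, rearranging Bernoulli gives v₂ = √(v₁² + 2ΔP/ρ).
v₂ = √(4.21² + 2·25500/806) = √(17.7 + 63.3) = 9.00 m/s.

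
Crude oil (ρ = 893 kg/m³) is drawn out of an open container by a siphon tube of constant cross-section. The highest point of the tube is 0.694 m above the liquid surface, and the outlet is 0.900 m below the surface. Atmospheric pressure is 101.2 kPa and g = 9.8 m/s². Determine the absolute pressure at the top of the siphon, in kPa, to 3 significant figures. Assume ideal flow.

87.3 kPa

From the surface to the outlet (both open to atmosphere, surface at rest): v = √(2g·h_out) = √(2·9.8·0.900) = 4.20 m/s.
The bore is uniform, so the speed at the crest is the same v. Bernoulli surface→crest: P_atm = P_top + ½ρv² + ρg·h_top.
P_top = 101200 − ½·893·4.20² − 893·9.8·0.694 = 87300 Pa.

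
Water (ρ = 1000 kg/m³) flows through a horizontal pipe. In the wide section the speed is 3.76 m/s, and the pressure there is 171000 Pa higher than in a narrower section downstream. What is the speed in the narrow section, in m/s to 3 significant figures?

v₂ ≈ 18.9 m/s

Horizontal Bernoulli: P₁ + ½ρv₁² = P₂ + ½ρv₂², so v₂² = v₁² + 2(P₁ − P₂)/ρ.
v₂ = √(3.76² + 2·171000/1000) = √(14.1 + 342) = 18.9 m/s.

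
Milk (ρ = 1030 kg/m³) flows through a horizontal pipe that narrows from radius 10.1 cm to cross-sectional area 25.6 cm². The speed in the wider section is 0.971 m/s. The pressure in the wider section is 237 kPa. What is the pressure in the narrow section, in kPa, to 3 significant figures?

The volume flow rate is constant, so v₂ = (A₁/A₂)v₁ = (320/25.6)·0.971 = 12.2 m/s.
The pipe is horizontal, so Bernoulli reduces to P₁ + ½ρv₁² = P₂ + ½ρv₂².
P₂ = P₁ − ½ρ(v₂² − v₁²) = 237000 − ½·1030·(12.2² − 0.971²) = 237000 − 75600 = 161000 Pa.

P₂ ≈ 161 kPa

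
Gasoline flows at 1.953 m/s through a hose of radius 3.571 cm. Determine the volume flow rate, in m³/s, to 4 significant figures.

Q = A·v = 0.004006 m² × 1.953 m/s = 0.007824 m³/s.

0.007824 m³/s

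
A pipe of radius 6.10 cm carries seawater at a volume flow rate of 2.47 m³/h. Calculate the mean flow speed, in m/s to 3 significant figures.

0.0587 m/s

Q = 2.47 m³/h = 0.000686 m³/s.
v = Q/A = 0.000686 / 0.0117 = 0.0587 m/s.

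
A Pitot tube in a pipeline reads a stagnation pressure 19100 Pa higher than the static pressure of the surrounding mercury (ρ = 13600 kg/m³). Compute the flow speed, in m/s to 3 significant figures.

Bernoulli between the free stream and the stagnation point: ½ρv² = P_stag − P_static.
v = √(2ΔP/ρ) = √(2·19100/13600) = 1.68 m/s.

1.68 m/s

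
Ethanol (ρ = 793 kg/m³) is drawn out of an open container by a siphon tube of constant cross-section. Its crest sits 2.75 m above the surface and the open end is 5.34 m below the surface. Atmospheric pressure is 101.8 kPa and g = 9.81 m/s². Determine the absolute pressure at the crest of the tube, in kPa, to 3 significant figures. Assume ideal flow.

From the surface to the outlet (both open to atmosphere, surface at rest): v = √(2g·h_out) = √(2·9.81·5.34) = 10.2 m/s.
The bore is uniform, so the speed at the crest is the same v. Bernoulli surface→crest: P_atm = P_top + ½ρv² + ρg·h_top.
P_top = 101800 − ½·793·10.2² − 793·9.81·2.75 = 38900 Pa.

P_top ≈ 38.9 kPa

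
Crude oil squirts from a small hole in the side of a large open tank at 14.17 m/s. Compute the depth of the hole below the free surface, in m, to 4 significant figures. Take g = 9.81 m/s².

For a small hole in a large open tank, ½v² = gh, giving h = v²/(2g).
h = 14.17²/(2·9.81) = 200.8/19.62 = 10.23 m.

h = 10.23 m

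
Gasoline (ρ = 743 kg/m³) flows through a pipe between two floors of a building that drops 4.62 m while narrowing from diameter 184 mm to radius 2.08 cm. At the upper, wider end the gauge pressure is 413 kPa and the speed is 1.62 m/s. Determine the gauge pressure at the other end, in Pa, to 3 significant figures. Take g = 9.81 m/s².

P₂ ≈ 74500 Pa

By continuity, v₂ = v₁·A₁/A₂ = 1.62·(266/13.6) = 31.7 m/s.
Applying Bernoulli between the two ends and solving for P₂: P₂ = P₁ + ½ρ(v₁² − v₂²) − ρgΔh.
P₂ = 413000 + ½·743·(1.62² − 31.7²) − 743·9.81·(−4.62) = 413000 + (-372000) − (-33700) = 74500 Pa.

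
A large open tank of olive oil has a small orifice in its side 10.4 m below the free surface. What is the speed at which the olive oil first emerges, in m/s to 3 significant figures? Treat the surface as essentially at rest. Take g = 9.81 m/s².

The surface is effectively still and both ends are open, so ½v² = gh and v = √(2·9.81·10.4) = 14.3 m/s.

v = 14.3 m/s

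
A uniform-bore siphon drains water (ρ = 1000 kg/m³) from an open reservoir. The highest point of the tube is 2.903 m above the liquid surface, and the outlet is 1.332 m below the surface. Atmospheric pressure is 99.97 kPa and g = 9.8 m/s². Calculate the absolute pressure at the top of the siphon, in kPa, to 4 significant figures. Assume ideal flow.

P_top ≈ 58.47 kPa

Bernoulli surface→outlet gives ½v² = g·h_out, so v = √(2·9.8·1.332) = 5.110 m/s.
The bore is uniform, so the speed at the crest is the same v. Bernoulli surface→crest: P_atm = P_top + ½ρv² + ρg·h_top.
P_top = 99970 − ½·1000·5.110² − 1000·9.8·2.903 = 58470 Pa.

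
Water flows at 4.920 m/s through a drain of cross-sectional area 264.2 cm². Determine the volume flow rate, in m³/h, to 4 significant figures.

Q = A·v = 0.02642 m² × 4.920 m/s = 0.1300 m³/s.
Converting: 0.1300 m³/s × 3600 = 468.0 m³/h.

Q ≈ 468.0 m³/h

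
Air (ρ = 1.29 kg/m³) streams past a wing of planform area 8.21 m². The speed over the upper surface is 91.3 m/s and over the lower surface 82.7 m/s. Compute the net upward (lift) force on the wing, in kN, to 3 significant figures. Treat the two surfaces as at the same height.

7.92 kN

The faster flow above has the lower pressure; Bernoulli (same height) gives ΔP = ½ρ(v_up² − v_low²).
ΔP = ½·1.29·(91.3² − 82.7²) = 965 Pa.
Lift = ΔP · A = 965 × 8.21 = 7920 N.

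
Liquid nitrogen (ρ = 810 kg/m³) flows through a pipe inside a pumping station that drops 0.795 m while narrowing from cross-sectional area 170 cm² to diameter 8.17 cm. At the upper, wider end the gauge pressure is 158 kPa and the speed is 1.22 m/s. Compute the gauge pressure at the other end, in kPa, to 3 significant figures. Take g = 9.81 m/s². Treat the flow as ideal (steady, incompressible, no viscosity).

Continuity gives A₁v₁ = A₂v₂, so v₂ = (170 cm²)/(52.4 cm²) × 1.22 m/s = 3.96 m/s.
Energy conservation along the streamline gives P₂ = P₁ − ½ρ(v₂² − v₁²) − ρg(h₂ − h₁).
P₂ = 158000 + ½·810·(1.22² − 3.96²) − 810·9.81·(−0.795) = 158000 + (-5740) − (-6320) = 159000 Pa.

P₂ = 159 kPa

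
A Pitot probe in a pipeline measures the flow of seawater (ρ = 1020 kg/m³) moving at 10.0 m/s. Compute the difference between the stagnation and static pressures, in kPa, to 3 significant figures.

ΔP = 51.0 kPa

At the stagnation point the flow is brought to rest, so Bernoulli gives P_stag − P_static = ½ρv².
ΔP = ½·1020·10.0² = 51000 Pa.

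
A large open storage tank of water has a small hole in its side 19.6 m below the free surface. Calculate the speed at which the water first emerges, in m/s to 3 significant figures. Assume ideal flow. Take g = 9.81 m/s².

Torricelli's result v = √(2gh) gives v = √(2·9.81·19.6) = 19.6 m/s.

19.6 m/s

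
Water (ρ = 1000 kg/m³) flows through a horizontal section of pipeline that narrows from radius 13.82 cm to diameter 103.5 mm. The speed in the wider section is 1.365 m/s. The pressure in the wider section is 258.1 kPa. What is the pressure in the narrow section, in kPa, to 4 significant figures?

Mass conservation (A₁v₁ = A₂v₂) gives v₂ = 1.365 × 600.0/84.13 = 9.735 m/s.
Bernoulli (h₁ = h₂): P₁ − P₂ = ½ρ(v₂² − v₁²).
P₂ = P₁ − ½ρ(v₂² − v₁²) = 258100 − ½·1000·(9.735² − 1.365²) = 258100 − 46450 = 211600 Pa.

P₂ = 211.6 kPa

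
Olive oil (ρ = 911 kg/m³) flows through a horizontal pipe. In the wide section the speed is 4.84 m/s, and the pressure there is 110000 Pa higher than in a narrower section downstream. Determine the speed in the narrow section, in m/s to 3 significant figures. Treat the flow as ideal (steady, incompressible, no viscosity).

With h₁ = h₂, rearranging Bernoulli gives v₂ = √(v₁² + 2ΔP/ρ).
v₂ = √(4.84² + 2·110000/911) = √(23.4 + 241) = 16.3 m/s.

v₂ = 16.3 m/s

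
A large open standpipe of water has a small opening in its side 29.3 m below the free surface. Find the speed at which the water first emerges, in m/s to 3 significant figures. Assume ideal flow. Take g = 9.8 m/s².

Torricelli's result v = √(2gh) gives v = √(2·9.8·29.3) = 24.0 m/s.

24.0 m/s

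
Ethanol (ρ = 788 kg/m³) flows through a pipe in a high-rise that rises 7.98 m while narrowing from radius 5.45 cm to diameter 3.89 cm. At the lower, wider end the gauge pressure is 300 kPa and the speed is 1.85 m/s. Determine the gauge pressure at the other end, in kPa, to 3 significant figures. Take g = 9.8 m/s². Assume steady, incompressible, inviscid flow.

Continuity gives A₁v₁ = A₂v₂, so v₂ = (93.3 cm²)/(11.9 cm²) × 1.85 m/s = 14.5 m/s.
Bernoulli: P₁ + ½ρv₁² + ρg h₁ = P₂ + ½ρv₂² + ρg h₂, so P₂ = P₁ + ½ρ(v₁² − v₂²) − ρg(h₂ − h₁).
P₂ = 300000 + ½·788·(1.85² − 14.5²) − 788·9.8·(+7.98) = 300000 + (-81800) − (61600) = 157000 Pa.

157 kPa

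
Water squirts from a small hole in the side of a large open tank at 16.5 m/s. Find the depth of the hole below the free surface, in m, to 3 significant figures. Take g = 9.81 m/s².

Inverting v = √(2gh) gives h = v² / 2g.
h = 16.5²/(2·9.81) = 272/19.62 = 13.9 m.

h = 13.9 m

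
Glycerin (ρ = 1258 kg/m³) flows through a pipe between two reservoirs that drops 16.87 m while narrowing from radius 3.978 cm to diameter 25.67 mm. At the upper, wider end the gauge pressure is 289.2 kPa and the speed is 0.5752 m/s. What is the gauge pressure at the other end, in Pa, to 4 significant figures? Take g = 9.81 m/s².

P₂ = 478400 Pa

By continuity, v₂ = v₁·A₁/A₂ = 0.5752·(49.71/5.175) = 5.525 m/s.
Applying Bernoulli between the two ends and solving for P₂: P₂ = P₁ + ½ρ(v₁² − v₂²) − ρgΔh.
P₂ = 289200 + ½·1258·(0.5752² − 5.525²) − 1258·9.81·(−16.87) = 289200 + (-18990) − (-208200) = 478400 Pa.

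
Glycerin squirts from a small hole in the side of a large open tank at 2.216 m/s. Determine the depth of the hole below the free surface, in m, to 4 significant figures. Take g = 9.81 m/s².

0.2503 m

Torricelli: v = √(2gh), so h = v²/(2g).
h = 2.216²/(2·9.81) = 4.911/19.62 = 0.2503 m.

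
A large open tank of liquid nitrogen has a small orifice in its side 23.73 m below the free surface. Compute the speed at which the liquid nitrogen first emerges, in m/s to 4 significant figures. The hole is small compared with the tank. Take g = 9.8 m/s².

Torricelli's result v = √(2gh) gives v = √(2·9.8·23.73) = 21.57 m/s.

v ≈ 21.57 m/s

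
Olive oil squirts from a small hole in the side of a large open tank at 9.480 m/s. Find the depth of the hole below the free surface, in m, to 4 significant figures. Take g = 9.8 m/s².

h ≈ 4.585 m

Inverting v = √(2gh) gives h = v² / 2g.
h = 9.480²/(2·9.8) = 89.87/19.60 = 4.585 m.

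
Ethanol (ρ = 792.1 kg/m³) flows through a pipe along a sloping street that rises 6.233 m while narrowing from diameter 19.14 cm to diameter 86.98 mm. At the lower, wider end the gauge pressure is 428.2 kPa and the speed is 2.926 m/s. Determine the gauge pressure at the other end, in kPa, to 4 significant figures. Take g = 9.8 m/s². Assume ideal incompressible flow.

P₂ ≈ 303.7 kPa

By continuity, v₂ = v₁·A₁/A₂ = 2.926·(287.7/59.42) = 14.17 m/s.
Energy conservation along the streamline gives P₂ = P₁ − ½ρ(v₂² − v₁²) − ρg(h₂ − h₁).
P₂ = 428200 + ½·792.1·(2.926² − 14.17²) − 792.1·9.8·(+6.233) = 428200 + (-76110) − (48380) = 303700 Pa.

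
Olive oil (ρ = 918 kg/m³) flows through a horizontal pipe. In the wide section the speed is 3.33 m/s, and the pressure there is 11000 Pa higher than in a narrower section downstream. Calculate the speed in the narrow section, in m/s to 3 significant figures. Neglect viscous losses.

Horizontal Bernoulli: P₁ + ½ρv₁² = P₂ + ½ρv₂², so v₂² = v₁² + 2(P₁ − P₂)/ρ.
v₂ = √(3.33² + 2·11000/918) = √(11.1 + 24.0) = 5.92 m/s.

v₂ = 5.92 m/s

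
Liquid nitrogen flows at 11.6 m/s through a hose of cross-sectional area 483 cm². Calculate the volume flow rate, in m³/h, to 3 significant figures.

Q = A·v = 0.0483 m² × 11.6 m/s = 0.560 m³/s.
Converting: 0.560 m³/s × 3600 = 2020 m³/h.

Q ≈ 2020 m³/h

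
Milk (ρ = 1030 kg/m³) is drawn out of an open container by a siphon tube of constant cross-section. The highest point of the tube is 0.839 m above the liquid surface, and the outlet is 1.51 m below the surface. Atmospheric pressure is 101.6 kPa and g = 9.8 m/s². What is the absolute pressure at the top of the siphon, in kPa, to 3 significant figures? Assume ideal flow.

From the surface to the outlet (both open to atmosphere, surface at rest): v = √(2g·h_out) = √(2·9.8·1.51) = 5.44 m/s.
The bore is uniform, so the speed at the crest is the same v. Bernoulli surface→crest: P_atm = P_top + ½ρv² + ρg·h_top.
P_top = 101600 − ½·1030·5.44² − 1030·9.8·0.839 = 77900 Pa.

77.9 kPa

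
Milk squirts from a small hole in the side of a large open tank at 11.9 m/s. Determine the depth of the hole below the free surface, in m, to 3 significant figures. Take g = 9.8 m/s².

Torricelli: v = √(2gh), so h = v²/(2g).
h = 11.9²/(2·9.8) = 142/19.60 = 7.23 m.

h = 7.23 m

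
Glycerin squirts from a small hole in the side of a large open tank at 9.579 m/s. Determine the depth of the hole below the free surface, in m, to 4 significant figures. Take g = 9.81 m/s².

4.677 m

Torricelli: v = √(2gh), so h = v²/(2g).
h = 9.579²/(2·9.81) = 91.76/19.62 = 4.677 m.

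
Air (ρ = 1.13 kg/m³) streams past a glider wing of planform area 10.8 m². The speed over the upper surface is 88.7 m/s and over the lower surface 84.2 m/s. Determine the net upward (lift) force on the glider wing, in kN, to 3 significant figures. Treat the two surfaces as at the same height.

With equal heights on the two surfaces, Bernoulli gives P_lower − P_upper = ½ρ(v_upper² − v_lower²).
ΔP = ½·1.13·(88.7² − 84.2²) = 440 Pa.
Lift = ΔP · A = 440 × 10.8 = 4750 N.

F = 4.75 kN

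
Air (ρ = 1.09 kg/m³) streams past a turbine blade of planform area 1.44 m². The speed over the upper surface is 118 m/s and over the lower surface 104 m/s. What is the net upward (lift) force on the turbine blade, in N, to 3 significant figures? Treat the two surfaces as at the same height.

With equal heights on the two surfaces, Bernoulli gives P_lower − P_upper = ½ρ(v_upper² − v_lower²).
ΔP = ½·1.09·(118² − 104²) = 1690 Pa.
Lift = ΔP · A = 1690 × 1.44 = 2440 N.

F = 2440 N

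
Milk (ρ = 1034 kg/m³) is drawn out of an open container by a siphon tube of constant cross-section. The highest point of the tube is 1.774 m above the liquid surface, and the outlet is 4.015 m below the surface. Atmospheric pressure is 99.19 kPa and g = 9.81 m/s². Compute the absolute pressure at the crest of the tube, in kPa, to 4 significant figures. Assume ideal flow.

Bernoulli surface→outlet gives ½v² = g·h_out, so v = √(2·9.81·4.015) = 8.875 m/s.
With constant cross-section the crest speed equals v; applying Bernoulli from the surface up to the crest, P_top = P_atm − ½ρv² − ρg·h_top.
P_top = 99190 − ½·1034·8.875² − 1034·9.81·1.774 = 40470 Pa.

P_top ≈ 40.47 kPa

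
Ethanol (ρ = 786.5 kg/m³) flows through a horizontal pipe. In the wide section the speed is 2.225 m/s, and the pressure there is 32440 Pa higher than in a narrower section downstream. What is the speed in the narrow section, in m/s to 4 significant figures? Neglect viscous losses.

Along the level pipe P + ½ρv² is conserved, hence v₂² = v₁² + 2(P₁ − P₂)/ρ.
v₂ = √(2.225² + 2·32440/786.5) = √(4.951 + 82.49) = 9.351 m/s.

v₂ ≈ 9.351 m/s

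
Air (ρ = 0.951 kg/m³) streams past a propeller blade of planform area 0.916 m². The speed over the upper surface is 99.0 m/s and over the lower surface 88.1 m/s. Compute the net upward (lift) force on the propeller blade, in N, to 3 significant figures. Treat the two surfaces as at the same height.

F ≈ 888 N

From P + ½ρv² = const at equal height, P_low − P_up = ½ρ(v_up² − v_low²).
ΔP = ½·0.951·(99.0² − 88.1²) = 970 Pa.
Lift = ΔP · A = 970 × 0.916 = 888 N.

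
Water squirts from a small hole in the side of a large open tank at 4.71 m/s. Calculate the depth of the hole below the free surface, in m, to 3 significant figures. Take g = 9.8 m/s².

Inverting v = √(2gh) gives h = v² / 2g.
h = 4.71²/(2·9.8) = 22.2/19.60 = 1.13 m.

h ≈ 1.13 m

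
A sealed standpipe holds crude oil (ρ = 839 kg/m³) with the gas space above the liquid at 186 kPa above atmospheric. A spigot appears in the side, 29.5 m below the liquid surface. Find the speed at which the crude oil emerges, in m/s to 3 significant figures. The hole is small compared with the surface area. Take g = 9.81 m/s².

Take point 1 at the surface (v₁ ≈ 0) and point 2 at the hole (at atmospheric pressure). Bernoulli: P₁ + ρg h = P_atm + ½ρv₂².
With P₁ − P_atm = 186000 Pa, v₂ = √(2gh + 2ΔP/ρ) = √(2·9.81·29.5 + 2·186000/839) = 32.0 m/s.

v ≈ 32.0 m/s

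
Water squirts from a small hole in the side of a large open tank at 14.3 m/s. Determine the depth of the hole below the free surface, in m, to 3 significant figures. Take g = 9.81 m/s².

h ≈ 10.4 m

For a small hole in a large open tank, ½v² = gh, giving h = v²/(2g).
h = 14.3²/(2·9.81) = 204/19.62 = 10.4 m.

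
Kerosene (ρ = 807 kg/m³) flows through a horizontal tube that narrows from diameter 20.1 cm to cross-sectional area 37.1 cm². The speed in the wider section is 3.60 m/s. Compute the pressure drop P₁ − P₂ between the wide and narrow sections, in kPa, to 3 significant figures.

By continuity, v₂ = v₁·A₁/A₂ = 3.60·(317/37.1) = 30.8 m/s.
The pipe is horizontal, so Bernoulli reduces to P₁ + ½ρv₁² = P₂ + ½ρv₂².
P₁ − P₂ = ½·807·(30.8² − 3.60²) = ½·807·935 = 377000 Pa.

ΔP ≈ 377 kPa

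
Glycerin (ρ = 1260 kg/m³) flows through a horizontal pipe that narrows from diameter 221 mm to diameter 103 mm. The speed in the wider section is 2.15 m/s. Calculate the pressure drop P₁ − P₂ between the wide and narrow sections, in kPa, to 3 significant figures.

58.8 kPa

Mass conservation (A₁v₁ = A₂v₂) gives v₂ = 2.15 × 384/83.3 = 9.90 m/s.
With no height change, Bernoulli's equation is P₁ + ½ρv₁² = P₂ + ½ρv₂².
P₁ − P₂ = ½·1260·(9.90² − 2.15²) = ½·1260·93.3 = 58800 Pa.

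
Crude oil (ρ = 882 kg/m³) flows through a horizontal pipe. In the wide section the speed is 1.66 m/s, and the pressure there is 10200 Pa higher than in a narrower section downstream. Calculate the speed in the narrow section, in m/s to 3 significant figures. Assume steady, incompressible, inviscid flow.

5.09 m/s

Along the level pipe P + ½ρv² is conserved, hence v₂² = v₁² + 2(P₁ − P₂)/ρ.
v₂ = √(1.66² + 2·10200/882) = √(2.76 + 23.1) = 5.09 m/s.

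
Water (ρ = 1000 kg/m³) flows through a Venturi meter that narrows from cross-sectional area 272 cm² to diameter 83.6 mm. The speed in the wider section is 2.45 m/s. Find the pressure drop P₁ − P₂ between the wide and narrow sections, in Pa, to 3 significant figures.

Continuity gives A₁v₁ = A₂v₂, so v₂ = (272 cm²)/(54.9 cm²) × 2.45 m/s = 12.1 m/s.
With no height change, Bernoulli's equation is P₁ + ½ρv₁² = P₂ + ½ρv₂².
P₁ − P₂ = ½·1000·(12.1² − 2.45²) = ½·1000·141 = 70700 Pa.

70700 Pa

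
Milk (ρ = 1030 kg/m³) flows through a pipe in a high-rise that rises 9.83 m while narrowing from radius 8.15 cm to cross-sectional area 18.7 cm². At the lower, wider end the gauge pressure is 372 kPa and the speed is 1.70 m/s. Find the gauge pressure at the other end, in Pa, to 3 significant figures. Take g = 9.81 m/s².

The volume flow rate is constant, so v₂ = (A₁/A₂)v₁ = (209/18.7)·1.70 = 19.0 m/s.
Bernoulli: P₁ + ½ρv₁² + ρg h₁ = P₂ + ½ρv₂² + ρg h₂, so P₂ = P₁ + ½ρ(v₁² − v₂²) − ρg(h₂ − h₁).
P₂ = 372000 + ½·1030·(1.70² − 19.0²) − 1030·9.81·(+9.83) = 372000 + (-184000) − (99300) = 88800 Pa.

P₂ = 88800 Pa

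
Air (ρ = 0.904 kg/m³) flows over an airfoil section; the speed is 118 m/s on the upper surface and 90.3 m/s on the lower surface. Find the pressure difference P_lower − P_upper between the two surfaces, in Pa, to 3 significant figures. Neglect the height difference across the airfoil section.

ΔP ≈ 2610 Pa

The pressure is lower where the speed is higher: ΔP = ½ρ(v_up² − v_low²).
ΔP = ½·0.904·(118² − 90.3²) = 2610 Pa.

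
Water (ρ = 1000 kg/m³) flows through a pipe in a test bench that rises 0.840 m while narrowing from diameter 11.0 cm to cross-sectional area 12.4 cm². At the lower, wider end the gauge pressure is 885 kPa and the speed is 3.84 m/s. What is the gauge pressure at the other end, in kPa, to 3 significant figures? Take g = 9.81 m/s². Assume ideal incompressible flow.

P₂ ≈ 451 kPa

By continuity, v₂ = v₁·A₁/A₂ = 3.84·(95.0/12.4) = 29.4 m/s.
Bernoulli: P₁ + ½ρv₁² + ρg h₁ = P₂ + ½ρv₂² + ρg h₂, so P₂ = P₁ + ½ρ(v₁² − v₂²) − ρg(h₂ − h₁).
P₂ = 885000 + ½·1000·(3.84² − 29.4²) − 1000·9.81·(+0.840) = 885000 + (-426000) − (8240) = 451000 Pa.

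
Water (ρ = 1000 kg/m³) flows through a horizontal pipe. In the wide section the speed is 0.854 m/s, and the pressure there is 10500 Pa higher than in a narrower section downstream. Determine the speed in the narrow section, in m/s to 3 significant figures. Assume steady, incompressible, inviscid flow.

v₂ ≈ 4.66 m/s

Along the level pipe P + ½ρv² is conserved, hence v₂² = v₁² + 2(P₁ − P₂)/ρ.
v₂ = √(0.854² + 2·10500/1000) = √(0.729 + 21.0) = 4.66 m/s.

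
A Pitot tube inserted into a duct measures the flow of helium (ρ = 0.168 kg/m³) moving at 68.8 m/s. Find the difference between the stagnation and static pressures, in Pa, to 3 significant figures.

Bernoulli between the free stream and the stagnation point: ½ρv² = P_stag − P_static.
ΔP = ½·0.168·68.8² = 398 Pa.

ΔP ≈ 398 Pa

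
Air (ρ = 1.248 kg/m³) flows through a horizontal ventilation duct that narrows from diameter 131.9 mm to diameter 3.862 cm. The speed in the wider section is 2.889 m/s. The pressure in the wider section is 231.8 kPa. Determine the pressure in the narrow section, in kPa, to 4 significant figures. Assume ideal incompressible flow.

The volume flow rate is constant, so v₂ = (A₁/A₂)v₁ = (136.6/11.71)·2.889 = 33.70 m/s.
Bernoulli (h₁ = h₂): P₁ − P₂ = ½ρ(v₂² − v₁²).
P₂ = P₁ − ½ρ(v₂² − v₁²) = 231800 − ½·1.248·(33.70² − 2.889²) = 231800 − 703.4 = 231100 Pa.

P₂ ≈ 231.1 kPa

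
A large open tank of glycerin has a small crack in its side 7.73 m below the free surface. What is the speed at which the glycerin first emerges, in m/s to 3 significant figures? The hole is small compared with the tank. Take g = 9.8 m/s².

v ≈ 12.3 m/s

Bernoulli from surface to hole (P equal, v_surface ≈ 0): v = √(2gh) = √(2×9.8×7.73) = 12.3 m/s.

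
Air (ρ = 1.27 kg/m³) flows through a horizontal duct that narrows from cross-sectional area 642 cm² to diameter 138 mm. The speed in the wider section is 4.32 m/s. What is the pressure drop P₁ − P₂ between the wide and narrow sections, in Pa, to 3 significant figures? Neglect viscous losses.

ΔP ≈ 206 Pa

Mass conservation (A₁v₁ = A₂v₂) gives v₂ = 4.32 × 642/150 = 18.5 m/s.
The pipe is horizontal, so Bernoulli reduces to P₁ + ½ρv₁² = P₂ + ½ρv₂².
P₁ − P₂ = ½·1.27·(18.5² − 4.32²) = ½·1.27·325 = 206 Pa.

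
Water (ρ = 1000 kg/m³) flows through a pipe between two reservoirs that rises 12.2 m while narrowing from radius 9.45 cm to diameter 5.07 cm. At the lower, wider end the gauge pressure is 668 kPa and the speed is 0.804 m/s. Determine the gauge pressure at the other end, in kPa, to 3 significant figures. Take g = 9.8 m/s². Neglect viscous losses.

P₂ = 486 kPa

By continuity, v₂ = v₁·A₁/A₂ = 0.804·(281/20.2) = 11.2 m/s.
Bernoulli: P₁ + ½ρv₁² + ρg h₁ = P₂ + ½ρv₂² + ρg h₂, so P₂ = P₁ + ½ρ(v₁² − v₂²) − ρg(h₂ − h₁).
P₂ = 668000 + ½·1000·(0.804² − 11.2²) − 1000·9.8·(+12.2) = 668000 + (-62100) − (120000) = 486000 Pa.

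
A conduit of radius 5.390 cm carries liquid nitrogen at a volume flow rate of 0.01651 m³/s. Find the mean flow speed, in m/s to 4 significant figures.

v = 1.809 m/s

Q = 0.01651 m³/s = 0.01651 m³/s.
v = Q/A = 0.01651 / 0.009127 = 1.809 m/s.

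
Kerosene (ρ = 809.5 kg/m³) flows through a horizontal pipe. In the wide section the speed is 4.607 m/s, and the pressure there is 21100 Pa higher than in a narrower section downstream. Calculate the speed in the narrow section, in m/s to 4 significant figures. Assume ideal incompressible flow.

With h₁ = h₂, rearranging Bernoulli gives v₂ = √(v₁² + 2ΔP/ρ).
v₂ = √(4.607² + 2·21100/809.5) = √(21.22 + 52.13) = 8.565 m/s.

v₂ ≈ 8.565 m/s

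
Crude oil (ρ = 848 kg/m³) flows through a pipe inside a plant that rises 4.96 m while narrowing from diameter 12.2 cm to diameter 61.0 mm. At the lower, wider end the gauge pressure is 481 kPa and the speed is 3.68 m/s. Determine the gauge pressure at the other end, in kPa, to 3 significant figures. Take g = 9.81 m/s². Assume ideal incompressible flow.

P₂ ≈ 354 kPa

By continuity, v₂ = v₁·A₁/A₂ = 3.68·(117/29.2) = 14.7 m/s.
Applying Bernoulli between the two ends and solving for P₂: P₂ = P₁ + ½ρ(v₁² − v₂²) − ρgΔh.
P₂ = 481000 + ½·848·(3.68² − 14.7²) − 848·9.81·(+4.96) = 481000 + (-86100) − (41300) = 354000 Pa.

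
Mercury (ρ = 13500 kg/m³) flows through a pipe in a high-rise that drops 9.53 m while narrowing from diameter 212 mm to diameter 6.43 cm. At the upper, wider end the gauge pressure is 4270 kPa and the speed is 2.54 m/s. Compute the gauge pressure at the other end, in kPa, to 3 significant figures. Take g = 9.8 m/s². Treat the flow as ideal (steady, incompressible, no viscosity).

P₂ ≈ 428 kPa

The volume flow rate is constant, so v₂ = (A₁/A₂)v₁ = (353/32.5)·2.54 = 27.6 m/s.
Applying Bernoulli between the two ends and solving for P₂: P₂ = P₁ + ½ρ(v₁² − v₂²) − ρgΔh.
P₂ = 4270000 + ½·13500·(2.54² − 27.6²) − 13500·9.8·(−9.53) = 4270000 + (-5100000) − (-1260000) = 428000 Pa.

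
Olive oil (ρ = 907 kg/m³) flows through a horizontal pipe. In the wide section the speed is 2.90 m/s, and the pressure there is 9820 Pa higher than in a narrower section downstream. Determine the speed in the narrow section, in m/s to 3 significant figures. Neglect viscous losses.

Along the level pipe P + ½ρv² is conserved, hence v₂² = v₁² + 2(P₁ − P₂)/ρ.
v₂ = √(2.90² + 2·9820/907) = √(8.41 + 21.7) = 5.48 m/s.

v₂ ≈ 5.48 m/s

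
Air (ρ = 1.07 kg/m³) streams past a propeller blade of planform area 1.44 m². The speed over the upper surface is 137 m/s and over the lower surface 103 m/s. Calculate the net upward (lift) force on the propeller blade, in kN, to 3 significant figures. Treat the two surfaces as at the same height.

6.29 kN

With equal heights on the two surfaces, Bernoulli gives P_lower − P_upper = ½ρ(v_upper² − v_lower²).
ΔP = ½·1.07·(137² − 103²) = 4370 Pa.
Lift = ΔP · A = 4370 × 1.44 = 6290 N.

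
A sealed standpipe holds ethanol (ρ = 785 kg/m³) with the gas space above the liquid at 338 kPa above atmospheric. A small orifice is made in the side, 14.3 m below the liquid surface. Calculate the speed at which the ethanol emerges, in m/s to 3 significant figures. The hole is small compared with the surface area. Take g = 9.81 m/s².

Take point 1 at the surface (v₁ ≈ 0) and point 2 at the hole (at atmospheric pressure). Bernoulli: P₁ + ρg h = P_atm + ½ρv₂².
With P₁ − P_atm = 338000 Pa, v₂ = √(2gh + 2ΔP/ρ) = √(2·9.81·14.3 + 2·338000/785) = 33.8 m/s.

v = 33.8 m/s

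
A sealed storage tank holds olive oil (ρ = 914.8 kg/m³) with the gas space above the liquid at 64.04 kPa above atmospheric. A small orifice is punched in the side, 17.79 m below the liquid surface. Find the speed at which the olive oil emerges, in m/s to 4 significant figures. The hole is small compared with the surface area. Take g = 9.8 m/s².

v ≈ 22.11 m/s

Take point 1 at the surface (v₁ ≈ 0) and point 2 at the hole (at atmospheric pressure). Bernoulli: P₁ + ρg h = P_atm + ½ρv₂².
With P₁ − P_atm = 64040 Pa, v₂ = √(2gh + 2ΔP/ρ) = √(2·9.8·17.79 + 2·64040/914.8) = 22.11 m/s.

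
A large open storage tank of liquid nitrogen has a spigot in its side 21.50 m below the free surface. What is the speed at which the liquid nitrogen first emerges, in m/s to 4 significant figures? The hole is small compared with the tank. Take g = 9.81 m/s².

20.54 m/s

The surface is effectively still and both ends are open, so ½v² = gh and v = √(2·9.81·21.50) = 20.54 m/s.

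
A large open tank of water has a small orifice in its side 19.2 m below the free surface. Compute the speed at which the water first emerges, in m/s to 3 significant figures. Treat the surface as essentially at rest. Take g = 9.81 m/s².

Bernoulli from surface to hole (P equal, v_surface ≈ 0): v = √(2gh) = √(2×9.81×19.2) = 19.4 m/s.

v = 19.4 m/s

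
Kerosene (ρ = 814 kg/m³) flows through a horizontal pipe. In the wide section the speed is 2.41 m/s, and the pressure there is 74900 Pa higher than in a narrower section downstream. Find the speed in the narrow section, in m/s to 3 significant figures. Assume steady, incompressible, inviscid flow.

With h₁ = h₂, rearranging Bernoulli gives v₂ = √(v₁² + 2ΔP/ρ).
v₂ = √(2.41² + 2·74900/814) = √(5.81 + 184) = 13.8 m/s.

13.8 m/s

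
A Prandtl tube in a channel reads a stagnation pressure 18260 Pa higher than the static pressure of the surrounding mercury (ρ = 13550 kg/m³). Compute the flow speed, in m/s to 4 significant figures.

v ≈ 1.642 m/s

At the stagnation point the flow is brought to rest, so Bernoulli gives P_stag − P_static = ½ρv².
v = √(2ΔP/ρ) = √(2·18260/13550) = 1.642 m/s.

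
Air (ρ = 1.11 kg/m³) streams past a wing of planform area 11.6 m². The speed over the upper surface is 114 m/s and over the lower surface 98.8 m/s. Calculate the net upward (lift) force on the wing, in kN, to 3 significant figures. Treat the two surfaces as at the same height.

F ≈ 20.8 kN

With equal heights on the two surfaces, Bernoulli gives P_lower − P_upper = ½ρ(v_upper² − v_lower²).
ΔP = ½·1.11·(114² − 98.8²) = 1800 Pa.
Lift = ΔP · A = 1800 × 11.6 = 20800 N.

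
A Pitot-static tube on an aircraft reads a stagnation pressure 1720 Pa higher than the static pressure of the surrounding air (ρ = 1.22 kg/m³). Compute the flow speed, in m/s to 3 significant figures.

v = 53.1 m/s

Bernoulli between the free stream and the stagnation point: ½ρv² = P_stag − P_static.
v = √(2ΔP/ρ) = √(2·1720/1.22) = 53.1 m/s.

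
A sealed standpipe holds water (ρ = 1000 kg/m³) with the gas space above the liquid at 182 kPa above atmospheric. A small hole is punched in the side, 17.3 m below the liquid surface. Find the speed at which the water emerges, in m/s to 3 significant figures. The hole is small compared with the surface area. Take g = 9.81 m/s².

26.5 m/s

Take point 1 at the surface (v₁ ≈ 0) and point 2 at the hole (at atmospheric pressure). Bernoulli: P₁ + ρg h = P_atm + ½ρv₂².
With P₁ − P_atm = 182000 Pa, v₂ = √(2gh + 2ΔP/ρ) = √(2·9.81·17.3 + 2·182000/1000) = 26.5 m/s.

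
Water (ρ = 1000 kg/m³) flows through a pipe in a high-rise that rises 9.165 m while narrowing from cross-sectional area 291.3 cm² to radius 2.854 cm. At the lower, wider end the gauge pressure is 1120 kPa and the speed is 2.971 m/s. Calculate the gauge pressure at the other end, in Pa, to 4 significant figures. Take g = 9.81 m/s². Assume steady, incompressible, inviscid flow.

P₂ ≈ 462600 Pa

Mass conservation (A₁v₁ = A₂v₂) gives v₂ = 2.971 × 291.3/25.59 = 33.82 m/s.
Applying Bernoulli between the two ends and solving for P₂: P₂ = P₁ + ½ρ(v₁² − v₂²) − ρgΔh.
P₂ = 1120000 + ½·1000·(2.971² − 33.82²) − 1000·9.81·(+9.165) = 1120000 + (-567500) − (89910) = 462600 Pa.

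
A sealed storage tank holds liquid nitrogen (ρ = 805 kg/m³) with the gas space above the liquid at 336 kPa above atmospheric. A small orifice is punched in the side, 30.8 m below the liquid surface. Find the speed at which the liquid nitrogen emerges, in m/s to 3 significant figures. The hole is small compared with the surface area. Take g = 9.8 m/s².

Take point 1 at the surface (v₁ ≈ 0) and point 2 at the hole (at atmospheric pressure). Bernoulli: P₁ + ρg h = P_atm + ½ρv₂².
With P₁ − P_atm = 336000 Pa, v₂ = √(2gh + 2ΔP/ρ) = √(2·9.8·30.8 + 2·336000/805) = 37.9 m/s.

v ≈ 37.9 m/s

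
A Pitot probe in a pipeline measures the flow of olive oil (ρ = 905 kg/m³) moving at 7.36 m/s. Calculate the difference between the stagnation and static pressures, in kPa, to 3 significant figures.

At the stagnation point the flow is brought to rest, so Bernoulli gives P_stag − P_static = ½ρv².
ΔP = ½·905·7.36² = 24500 Pa.

ΔP ≈ 24.5 kPa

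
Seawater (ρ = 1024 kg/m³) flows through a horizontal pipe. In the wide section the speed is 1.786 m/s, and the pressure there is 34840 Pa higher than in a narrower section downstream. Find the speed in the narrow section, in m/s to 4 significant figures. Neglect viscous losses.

8.440 m/s

With h₁ = h₂, rearranging Bernoulli gives v₂ = √(v₁² + 2ΔP/ρ).
v₂ = √(1.786² + 2·34840/1024) = √(3.190 + 68.05) = 8.440 m/s.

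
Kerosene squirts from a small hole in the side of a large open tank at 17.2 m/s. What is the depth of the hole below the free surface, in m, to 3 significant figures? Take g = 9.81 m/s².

Inverting v = √(2gh) gives h = v² / 2g.
h = 17.2²/(2·9.81) = 296/19.62 = 15.1 m.

h ≈ 15.1 m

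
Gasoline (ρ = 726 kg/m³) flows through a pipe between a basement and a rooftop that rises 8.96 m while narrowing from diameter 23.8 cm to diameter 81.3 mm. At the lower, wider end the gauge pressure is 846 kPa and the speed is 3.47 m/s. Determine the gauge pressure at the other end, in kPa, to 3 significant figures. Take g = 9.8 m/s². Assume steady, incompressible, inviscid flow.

By continuity, v₂ = v₁·A₁/A₂ = 3.47·(445/51.9) = 29.7 m/s.
Applying Bernoulli between the two ends and solving for P₂: P₂ = P₁ + ½ρ(v₁² − v₂²) − ρgΔh.
P₂ = 846000 + ½·726·(3.47² − 29.7²) − 726·9.8·(+8.96) = 846000 + (-317000) − (63700) = 466000 Pa.

P₂ ≈ 466 kPa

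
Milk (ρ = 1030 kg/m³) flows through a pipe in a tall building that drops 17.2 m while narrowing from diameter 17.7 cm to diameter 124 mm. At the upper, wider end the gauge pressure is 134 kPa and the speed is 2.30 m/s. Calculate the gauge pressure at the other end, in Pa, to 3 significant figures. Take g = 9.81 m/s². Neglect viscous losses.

P₂ = 299000 Pa

Mass conservation (A₁v₁ = A₂v₂) gives v₂ = 2.30 × 246/121 = 4.69 m/s.
Energy conservation along the streamline gives P₂ = P₁ − ½ρ(v₂² − v₁²) − ρg(h₂ − h₁).
P₂ = 134000 + ½·1030·(2.30² − 4.69²) − 1030·9.81·(−17.2) = 134000 + (-8590) − (-174000) = 299000 Pa.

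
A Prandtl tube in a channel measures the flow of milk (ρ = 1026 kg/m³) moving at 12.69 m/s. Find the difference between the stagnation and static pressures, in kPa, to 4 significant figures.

ΔP = 82.61 kPa

The dynamic pressure equals the rise in static pressure at the stagnation point: ΔP = ½ρv².
ΔP = ½·1026·12.69² = 82610 Pa.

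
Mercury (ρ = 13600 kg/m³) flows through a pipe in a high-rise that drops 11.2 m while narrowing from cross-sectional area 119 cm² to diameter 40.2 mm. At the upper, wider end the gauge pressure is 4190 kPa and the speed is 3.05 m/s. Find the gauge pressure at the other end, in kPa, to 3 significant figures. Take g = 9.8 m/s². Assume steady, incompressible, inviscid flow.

P₂ ≈ 185 kPa

Continuity gives A₁v₁ = A₂v₂, so v₂ = (119 cm²)/(12.7 cm²) × 3.05 m/s = 28.6 m/s.
Bernoulli: P₁ + ½ρv₁² + ρg h₁ = P₂ + ½ρv₂² + ρg h₂, so P₂ = P₁ + ½ρ(v₁² − v₂²) − ρg(h₂ − h₁).
P₂ = 4190000 + ½·13600·(3.05² − 28.6²) − 13600·9.8·(−11.2) = 4190000 + (-5500000) − (-1490000) = 185000 Pa.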